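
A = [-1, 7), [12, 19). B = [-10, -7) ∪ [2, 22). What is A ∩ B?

[-1, 7) meets the second set on [2, 7).
[12, 19) meets the second set on [12, 19).

[2, 7) ∪ [12, 19)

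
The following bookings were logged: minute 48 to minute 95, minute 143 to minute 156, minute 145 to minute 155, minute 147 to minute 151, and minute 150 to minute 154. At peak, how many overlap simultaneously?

At minute 150, 4 of the intervals are simultaneously active.
No point has more.

4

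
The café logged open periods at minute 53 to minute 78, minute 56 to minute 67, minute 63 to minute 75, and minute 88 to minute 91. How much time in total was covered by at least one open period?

Merged: minute 53 to minute 78, minute 88 to minute 91.
Lengths: 25 minutes + 3 minutes = 28 minutes.

28 minutes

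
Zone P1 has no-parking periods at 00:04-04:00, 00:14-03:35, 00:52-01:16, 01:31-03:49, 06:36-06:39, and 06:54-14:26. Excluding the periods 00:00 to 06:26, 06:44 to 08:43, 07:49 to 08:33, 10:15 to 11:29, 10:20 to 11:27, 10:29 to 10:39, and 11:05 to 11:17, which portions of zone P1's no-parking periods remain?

06:36–06:39, 08:43–10:15, 11:29–14:26

First set merges to 00:04–04:00, 06:36–06:39, 06:54–14:26.
Second set merges to 00:00–06:26, 06:44–08:43, 10:15–11:29.
00:04–04:00: fully covered by B → removed.
06:36–06:39: no B overlap → unchanged.
06:54–14:26 minus B → 08:43–10:15, 11:29–14:26.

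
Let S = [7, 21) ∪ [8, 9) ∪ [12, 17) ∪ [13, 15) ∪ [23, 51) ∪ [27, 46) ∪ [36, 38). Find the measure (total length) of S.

42

Merged: [7, 21), [23, 51).
Lengths: 14 + 28 = 42.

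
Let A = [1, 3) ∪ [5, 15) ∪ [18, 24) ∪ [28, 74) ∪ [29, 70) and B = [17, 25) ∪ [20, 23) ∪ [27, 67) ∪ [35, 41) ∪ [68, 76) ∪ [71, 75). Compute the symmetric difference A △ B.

Merge the first list: [1, 3), [5, 15), [18, 24), [28, 74).
Merge the second list: [17, 25), [27, 67), [68, 76).
Only in the first: [1, 3), [5, 15), [67, 68).
Only in the second: [17, 18), [24, 25), [27, 28), [74, 76).
Together these are the periods covered by exactly one.

[1, 3) ∪ [5, 15) ∪ [17, 18) ∪ [24, 25) ∪ [27, 28) ∪ [67, 68) ∪ [74, 76)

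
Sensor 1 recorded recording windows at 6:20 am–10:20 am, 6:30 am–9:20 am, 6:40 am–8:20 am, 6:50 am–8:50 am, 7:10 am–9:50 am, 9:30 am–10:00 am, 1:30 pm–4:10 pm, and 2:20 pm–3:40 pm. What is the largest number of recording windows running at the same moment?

At 7:10 am, 5 of the intervals are simultaneously active.
No point has more.

5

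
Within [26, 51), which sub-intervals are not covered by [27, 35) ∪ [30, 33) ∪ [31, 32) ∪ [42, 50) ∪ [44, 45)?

[26, 27) ∪ [35, 42) ∪ [50, 51)

After merging, the occupied span is [27, 35), [42, 50).
Gaps within [26, 51): [26, 27), [35, 42), [50, 51).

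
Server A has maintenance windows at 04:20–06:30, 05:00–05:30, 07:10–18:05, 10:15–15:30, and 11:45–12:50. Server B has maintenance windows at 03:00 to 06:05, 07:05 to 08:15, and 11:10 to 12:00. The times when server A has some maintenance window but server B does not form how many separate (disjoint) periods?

3

Merge the first list: 04:20–06:30, 07:10–18:05.
A \ B = 06:05–06:30, 08:15–11:10, 12:00–18:05.
That is 3 disjoint pieces.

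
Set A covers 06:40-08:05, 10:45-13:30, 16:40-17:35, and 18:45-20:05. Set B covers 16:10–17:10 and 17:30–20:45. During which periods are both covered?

16:40-17:10, 17:30-17:35, 18:45-20:05

06:40-08:05 meets no B interval.
10:45-13:30 meets no B interval.
16:40-17:35 ∩ B → 16:40-17:10, 17:30-17:35.
18:45-20:05 ∩ B → 18:45-20:05.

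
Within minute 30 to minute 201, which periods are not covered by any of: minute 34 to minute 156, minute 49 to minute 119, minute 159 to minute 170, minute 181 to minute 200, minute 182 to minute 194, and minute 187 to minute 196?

minute 30 to minute 34, minute 156 to minute 159, minute 170 to minute 181, minute 200 to minute 201

After merging, the occupied span is minute 34 to minute 156, minute 159 to minute 170, minute 181 to minute 200.
Complement within minute 30 to minute 201: minute 30 to minute 34, minute 156 to minute 159, minute 170 to minute 181, minute 200 to minute 201.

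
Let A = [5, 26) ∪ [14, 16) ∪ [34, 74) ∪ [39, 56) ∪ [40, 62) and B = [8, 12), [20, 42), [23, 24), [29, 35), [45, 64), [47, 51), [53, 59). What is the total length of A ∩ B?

First set merges to [5, 26), [34, 74).
Second set merges to [8, 12), [20, 42), [45, 64).
A ∩ B = [8, 12), [20, 26), [34, 42), [45, 64).
Total: 4 + 6 + 8 + 19 = 37.

37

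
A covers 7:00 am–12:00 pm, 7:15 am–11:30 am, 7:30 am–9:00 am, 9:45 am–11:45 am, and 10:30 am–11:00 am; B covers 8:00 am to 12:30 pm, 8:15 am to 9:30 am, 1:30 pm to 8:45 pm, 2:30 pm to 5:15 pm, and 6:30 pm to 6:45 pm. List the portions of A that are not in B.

A, merged: 7:00 am–12:00 pm.
B, merged: 8:00 am–12:30 pm, 1:30 pm–8:45 pm.
7:00 am–12:00 pm \ B = 7:00 am–8:00 am.

7:00 am–8:00 am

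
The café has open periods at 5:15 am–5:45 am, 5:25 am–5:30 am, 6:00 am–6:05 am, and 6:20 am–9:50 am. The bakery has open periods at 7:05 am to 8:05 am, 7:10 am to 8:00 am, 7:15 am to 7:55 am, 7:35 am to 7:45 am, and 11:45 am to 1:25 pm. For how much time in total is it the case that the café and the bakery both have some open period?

First set merges to 5:15 am–5:45 am, 6:00 am–6:05 am, 6:20 am–9:50 am.
Second set merges to 7:05 am–8:05 am, 11:45 am–1:25 pm.
A ∩ B = 7:05 am–8:05 am.
Total: 1 h.

1 h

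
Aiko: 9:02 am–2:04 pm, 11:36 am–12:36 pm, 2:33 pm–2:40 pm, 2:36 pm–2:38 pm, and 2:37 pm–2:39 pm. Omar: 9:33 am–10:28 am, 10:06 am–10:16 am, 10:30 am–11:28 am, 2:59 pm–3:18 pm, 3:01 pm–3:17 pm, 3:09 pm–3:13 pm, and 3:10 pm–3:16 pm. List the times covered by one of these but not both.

9:02 am-9:33 am, 10:28 am-10:30 am, 11:28 am-2:04 pm, 2:33 pm-2:40 pm, 2:59 pm-3:18 pm

A, merged: 9:02 am-2:04 pm, 2:33 pm-2:40 pm.
B, merged: 9:33 am-10:28 am, 10:30 am-11:28 am, 2:59 pm-3:18 pm.
A \ B = 9:02 am-9:33 am, 10:28 am-10:30 am, 11:28 am-2:04 pm, 2:33 pm-2:40 pm.
B \ A = 2:59 pm-3:18 pm.
Union of the two gives the symmetric difference.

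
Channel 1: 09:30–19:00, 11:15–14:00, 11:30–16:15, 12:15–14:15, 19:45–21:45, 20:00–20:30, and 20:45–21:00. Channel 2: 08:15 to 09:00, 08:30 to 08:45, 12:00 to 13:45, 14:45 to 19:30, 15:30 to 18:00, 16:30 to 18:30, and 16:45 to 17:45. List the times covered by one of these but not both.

08:15–09:00, 09:30–12:00, 13:45–14:45, 19:00–19:30, 19:45–21:45

A, merged: 09:30–19:00, 19:45–21:45.
B, merged: 08:15–09:00, 12:00–13:45, 14:45–19:30.
A \ B = 09:30–12:00, 13:45–14:45, 19:45–21:45.
B \ A = 08:15–09:00, 19:00–19:30.
Union of the two gives the symmetric difference.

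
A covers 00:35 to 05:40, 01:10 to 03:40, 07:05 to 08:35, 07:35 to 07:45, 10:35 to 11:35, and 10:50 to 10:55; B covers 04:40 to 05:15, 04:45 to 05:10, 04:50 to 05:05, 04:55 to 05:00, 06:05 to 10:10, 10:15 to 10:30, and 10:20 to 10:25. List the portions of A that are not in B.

00:35-04:40, 05:15-05:40, 10:35-11:35

Merge the first list: 00:35-05:40, 07:05-08:35, 10:35-11:35.
Merge the second list: 04:40-05:15, 06:05-10:10, 10:15-10:30.
00:35-05:40 minus B → 00:35-04:40, 05:15-05:40.
07:05-08:35: fully covered by B → removed.
10:35-11:35: no B overlap → unchanged.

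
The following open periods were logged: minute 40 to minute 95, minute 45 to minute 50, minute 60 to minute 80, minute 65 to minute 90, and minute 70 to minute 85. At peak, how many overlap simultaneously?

4

Walk the sorted start/end points keeping a running depth.
The depth first hits 4 at minute 70.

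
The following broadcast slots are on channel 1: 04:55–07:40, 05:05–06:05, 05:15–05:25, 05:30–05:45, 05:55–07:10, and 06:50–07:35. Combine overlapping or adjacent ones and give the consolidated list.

04:55-07:40

05:05-06:05 overlaps/touches 04:55-07:40 → extend to 04:55-07:40.
05:15-05:25 overlaps/touches 04:55-07:40 → extend to 04:55-07:40.
05:30-05:45 overlaps/touches 04:55-07:40 → extend to 04:55-07:40.
05:55-07:10 overlaps/touches 04:55-07:40 → extend to 04:55-07:40.
06:50-07:35 overlaps/touches 04:55-07:40 → extend to 04:55-07:40.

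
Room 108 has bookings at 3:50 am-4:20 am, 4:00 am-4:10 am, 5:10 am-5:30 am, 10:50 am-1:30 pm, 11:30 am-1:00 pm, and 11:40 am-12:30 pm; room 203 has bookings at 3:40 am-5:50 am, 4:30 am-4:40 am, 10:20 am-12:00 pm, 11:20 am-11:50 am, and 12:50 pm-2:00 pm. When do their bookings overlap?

A, merged: 3:50 am–4:20 am, 5:10 am–5:30 am, 10:50 am–1:30 pm.
B, merged: 3:40 am–5:50 am, 10:20 am–12:00 pm, 12:50 pm–2:00 pm.
3:50 am–4:20 am ∩ B → 3:50 am–4:20 am.
5:10 am–5:30 am ∩ B → 5:10 am–5:30 am.
10:50 am–1:30 pm ∩ B → 10:50 am–12:00 pm, 12:50 pm–1:30 pm.

3:50 am–4:20 am, 5:10 am–5:30 am, 10:50 am–12:00 pm, 12:50 pm–1:30 pm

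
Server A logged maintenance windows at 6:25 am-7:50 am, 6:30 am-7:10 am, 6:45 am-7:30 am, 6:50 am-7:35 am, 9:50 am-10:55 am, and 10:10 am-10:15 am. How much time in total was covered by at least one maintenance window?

Merged: 6:25 am–7:50 am, 9:50 am–10:55 am.
Lengths: 1 h 25 min + 1 h 5 min = 2 h 30 min.

2 h 30 min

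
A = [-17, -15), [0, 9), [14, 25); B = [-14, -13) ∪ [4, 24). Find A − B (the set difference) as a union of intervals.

[-17, -15): no B overlap → unchanged.
[0, 9) minus B → [0, 4).
[14, 25) minus B → [24, 25).

[-17, -15) ∪ [0, 4) ∪ [24, 25)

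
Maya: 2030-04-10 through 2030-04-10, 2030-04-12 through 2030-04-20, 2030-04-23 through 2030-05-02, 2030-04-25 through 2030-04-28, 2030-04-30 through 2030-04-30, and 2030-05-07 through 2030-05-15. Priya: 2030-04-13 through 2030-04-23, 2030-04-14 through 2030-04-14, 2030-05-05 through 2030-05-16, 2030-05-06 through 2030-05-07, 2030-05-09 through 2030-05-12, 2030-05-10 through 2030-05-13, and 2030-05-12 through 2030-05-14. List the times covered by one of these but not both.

2030-04-10 through 2030-04-10, 2030-04-12 through 2030-04-12, 2030-04-21 through 2030-04-22, 2030-04-24 through 2030-05-02, 2030-05-05 through 2030-05-06, 2030-05-16 through 2030-05-16

First set merges to 2030-04-10 through 2030-04-10, 2030-04-12 through 2030-04-20, 2030-04-23 through 2030-05-02, 2030-05-07 through 2030-05-15.
Second set merges to 2030-04-13 through 2030-04-23, 2030-05-05 through 2030-05-16.
A \ B = 2030-04-10 through 2030-04-10, 2030-04-12 through 2030-04-12, 2030-04-24 through 2030-05-02.
B \ A = 2030-04-21 through 2030-04-22, 2030-05-05 through 2030-05-06, 2030-05-16 through 2030-05-16.
Union of the two gives the symmetric difference.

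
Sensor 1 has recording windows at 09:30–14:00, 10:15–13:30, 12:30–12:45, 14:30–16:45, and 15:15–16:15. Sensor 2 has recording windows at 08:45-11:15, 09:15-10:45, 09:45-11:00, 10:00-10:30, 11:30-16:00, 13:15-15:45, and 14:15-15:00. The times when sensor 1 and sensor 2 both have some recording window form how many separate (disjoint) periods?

3

A, merged: 09:30–14:00, 14:30–16:45.
B, merged: 08:45–11:15, 11:30–16:00.
A ∩ B = 09:30–11:15, 11:30–14:00, 14:30–16:00.
That is 3 disjoint pieces.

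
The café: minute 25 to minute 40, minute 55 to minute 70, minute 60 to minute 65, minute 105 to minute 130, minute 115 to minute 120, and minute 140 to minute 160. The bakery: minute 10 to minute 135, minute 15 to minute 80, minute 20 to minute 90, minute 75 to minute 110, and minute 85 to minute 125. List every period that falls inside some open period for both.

minute 25 to minute 40, minute 55 to minute 70, minute 105 to minute 130

Merge the first list: minute 25 to minute 40, minute 55 to minute 70, minute 105 to minute 130, minute 140 to minute 160.
Merge the second list: minute 10 to minute 135.
minute 25 to minute 40 ∩ B → minute 25 to minute 40.
minute 55 to minute 70 ∩ B → minute 55 to minute 70.
minute 105 to minute 130 ∩ B → minute 105 to minute 130.
minute 140 to minute 160 meets no B interval.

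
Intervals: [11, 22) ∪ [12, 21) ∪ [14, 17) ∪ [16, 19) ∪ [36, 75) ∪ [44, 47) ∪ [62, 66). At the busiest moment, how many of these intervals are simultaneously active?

4

Walk the sorted start/end points keeping a running depth.
The depth first hits 4 at 16.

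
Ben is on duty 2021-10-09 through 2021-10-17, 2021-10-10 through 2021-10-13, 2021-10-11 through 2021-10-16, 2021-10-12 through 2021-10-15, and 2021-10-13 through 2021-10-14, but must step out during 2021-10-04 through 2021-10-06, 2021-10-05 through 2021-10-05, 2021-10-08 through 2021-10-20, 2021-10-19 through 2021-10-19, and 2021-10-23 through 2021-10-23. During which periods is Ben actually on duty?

First set merges to 2021-10-09 through 2021-10-17.
Second set merges to 2021-10-04 through 2021-10-06, 2021-10-08 through 2021-10-20, 2021-10-23 through 2021-10-23.
2021-10-09 through 2021-10-17: entirely removed.

none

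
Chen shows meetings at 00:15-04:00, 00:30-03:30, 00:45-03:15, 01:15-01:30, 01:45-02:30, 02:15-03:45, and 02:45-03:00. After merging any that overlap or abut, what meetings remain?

00:30-03:30 overlaps/touches 00:15-04:00 → extend to 00:15-04:00.
00:45-03:15 overlaps/touches 00:15-04:00 → extend to 00:15-04:00.
01:15-01:30 overlaps/touches 00:15-04:00 → extend to 00:15-04:00.
01:45-02:30 overlaps/touches 00:15-04:00 → extend to 00:15-04:00.
02:15-03:45 overlaps/touches 00:15-04:00 → extend to 00:15-04:00.
02:45-03:00 overlaps/touches 00:15-04:00 → extend to 00:15-04:00.

00:15-04:00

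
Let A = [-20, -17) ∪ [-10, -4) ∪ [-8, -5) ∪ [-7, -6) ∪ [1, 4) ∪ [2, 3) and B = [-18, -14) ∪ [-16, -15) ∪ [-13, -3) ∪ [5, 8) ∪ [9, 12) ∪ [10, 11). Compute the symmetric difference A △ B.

First set merges to [-20, -17), [-10, -4), [1, 4).
Second set merges to [-18, -14), [-13, -3), [5, 8), [9, 12).
A \ B = [-20, -18), [1, 4).
B \ A = [-17, -14), [-13, -10), [-4, -3), [5, 8), [9, 12).
Union of the two gives the symmetric difference.

[-20, -18) ∪ [-17, -14) ∪ [-13, -10) ∪ [-4, -3) ∪ [1, 4) ∪ [5, 8) ∪ [9, 12)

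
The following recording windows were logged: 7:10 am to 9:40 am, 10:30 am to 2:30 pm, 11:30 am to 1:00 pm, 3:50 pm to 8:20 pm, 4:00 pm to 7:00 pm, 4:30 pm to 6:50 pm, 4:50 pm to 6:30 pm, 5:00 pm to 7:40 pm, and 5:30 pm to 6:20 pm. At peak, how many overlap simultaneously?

Sweep endpoints in order; track running count of active intervals.
Peak of 6 reached at 5:30 pm.

6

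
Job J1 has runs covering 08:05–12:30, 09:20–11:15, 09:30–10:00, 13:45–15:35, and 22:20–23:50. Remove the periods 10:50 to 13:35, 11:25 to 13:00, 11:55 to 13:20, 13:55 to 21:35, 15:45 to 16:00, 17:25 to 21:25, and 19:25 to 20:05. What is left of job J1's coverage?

A, merged: 08:05–12:30, 13:45–15:35, 22:20–23:50.
B, merged: 10:50–13:35, 13:55–21:35.
08:05–12:30 with B removed leaves 08:05–10:50.
13:45–15:35 with B removed leaves 13:45–13:55.
22:20–23:50 is untouched.

08:05–10:50, 13:45–13:55, 22:20–23:50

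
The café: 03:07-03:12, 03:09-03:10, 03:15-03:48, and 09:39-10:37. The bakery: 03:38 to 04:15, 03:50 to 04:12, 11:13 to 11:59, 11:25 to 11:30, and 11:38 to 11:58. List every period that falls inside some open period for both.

03:38–03:48

Merge the first list: 03:07–03:12, 03:15–03:48, 09:39–10:37.
Merge the second list: 03:38–04:15, 11:13–11:59.
03:07–03:12: no overlap with the second set.
03:15–03:48 meets the second set on 03:38–03:48.
09:39–10:37: no overlap with the second set.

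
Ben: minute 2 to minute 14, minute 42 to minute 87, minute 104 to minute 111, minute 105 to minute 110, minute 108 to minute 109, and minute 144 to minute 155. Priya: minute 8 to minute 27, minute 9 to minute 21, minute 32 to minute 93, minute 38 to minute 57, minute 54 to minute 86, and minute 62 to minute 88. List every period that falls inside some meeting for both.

minute 8 to minute 14, minute 42 to minute 87

Merge the first list: minute 2 to minute 14, minute 42 to minute 87, minute 104 to minute 111, minute 144 to minute 155.
Merge the second list: minute 8 to minute 27, minute 32 to minute 93.
minute 2 to minute 14 meets the second set on minute 8 to minute 14.
minute 42 to minute 87 meets the second set on minute 42 to minute 87.
minute 104 to minute 111: no overlap with the second set.
minute 144 to minute 155: no overlap with the second set.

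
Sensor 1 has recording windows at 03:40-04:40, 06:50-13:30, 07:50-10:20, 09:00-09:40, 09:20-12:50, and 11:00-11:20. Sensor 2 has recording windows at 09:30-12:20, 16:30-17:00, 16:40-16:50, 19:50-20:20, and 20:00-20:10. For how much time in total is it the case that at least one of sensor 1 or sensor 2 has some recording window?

A, merged: 03:40-04:40, 06:50-13:30.
B, merged: 09:30-12:20, 16:30-17:00, 19:50-20:20.
A ∪ B = 03:40-04:40, 06:50-13:30, 16:30-17:00, 19:50-20:20.
Total: 1 h + 6 h 40 min + 30 min + 30 min = 8 h 40 min.

8 h 40 min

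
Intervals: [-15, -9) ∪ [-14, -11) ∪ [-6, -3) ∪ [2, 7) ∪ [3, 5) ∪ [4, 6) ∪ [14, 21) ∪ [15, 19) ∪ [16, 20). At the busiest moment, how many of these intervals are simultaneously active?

3

At 4, 3 of the intervals are simultaneously active.
No point has more.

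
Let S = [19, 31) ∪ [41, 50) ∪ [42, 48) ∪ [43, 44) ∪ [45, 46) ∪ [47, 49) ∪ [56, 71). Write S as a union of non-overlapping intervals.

[41, 50) is disjoint → start new block.
[42, 48) overlaps/touches [41, 50) → extend to [41, 50).
[43, 44) overlaps/touches [41, 50) → extend to [41, 50).
[45, 46) overlaps/touches [41, 50) → extend to [41, 50).
[47, 49) overlaps/touches [41, 50) → extend to [41, 50).
[56, 71) is disjoint → start new block.

[19, 31) ∪ [41, 50) ∪ [56, 71)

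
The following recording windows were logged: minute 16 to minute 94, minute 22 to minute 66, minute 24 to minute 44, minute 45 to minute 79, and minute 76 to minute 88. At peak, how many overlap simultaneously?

Sweep endpoints in order; track running count of active intervals.
Peak of 3 reached at minute 24.

3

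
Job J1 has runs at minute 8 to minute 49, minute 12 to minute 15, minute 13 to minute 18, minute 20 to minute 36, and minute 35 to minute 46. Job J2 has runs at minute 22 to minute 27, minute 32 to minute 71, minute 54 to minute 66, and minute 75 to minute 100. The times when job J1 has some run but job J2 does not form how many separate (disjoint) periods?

2

Merge the first list: minute 8 to minute 49.
Merge the second list: minute 22 to minute 27, minute 32 to minute 71, minute 75 to minute 100.
A \ B = minute 8 to minute 22, minute 27 to minute 32.
That is 2 disjoint pieces.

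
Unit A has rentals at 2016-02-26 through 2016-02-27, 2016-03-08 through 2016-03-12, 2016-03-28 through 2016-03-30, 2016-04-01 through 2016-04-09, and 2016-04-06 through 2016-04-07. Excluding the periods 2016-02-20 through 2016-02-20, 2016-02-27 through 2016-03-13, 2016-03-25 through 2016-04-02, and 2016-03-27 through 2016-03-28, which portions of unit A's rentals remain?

A, merged: 2016-02-26 through 2016-02-27, 2016-03-08 through 2016-03-12, 2016-03-28 through 2016-03-30, 2016-04-01 through 2016-04-09.
B, merged: 2016-02-20 through 2016-02-20, 2016-02-27 through 2016-03-13, 2016-03-25 through 2016-04-02.
2016-02-26 through 2016-02-27 with B removed leaves 2016-02-26 through 2016-02-26.
2016-03-08 through 2016-03-12 lies entirely inside B → drops out.
2016-03-28 through 2016-03-30 lies entirely inside B → drops out.
2016-04-01 through 2016-04-09 with B removed leaves 2016-04-03 through 2016-04-09.

2016-02-26 through 2016-02-26, 2016-04-03 through 2016-04-09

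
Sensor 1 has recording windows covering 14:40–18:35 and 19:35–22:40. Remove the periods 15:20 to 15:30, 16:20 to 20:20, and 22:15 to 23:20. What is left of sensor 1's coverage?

14:40–15:20, 15:30–16:20, 20:20–22:15

14:40–18:35 \ B = 14:40–15:20, 15:30–16:20.
19:35–22:40 \ B = 20:20–22:15.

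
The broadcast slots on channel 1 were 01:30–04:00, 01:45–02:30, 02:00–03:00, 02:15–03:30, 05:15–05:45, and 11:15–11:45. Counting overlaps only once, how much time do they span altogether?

Merged: 01:30-04:00, 05:15-05:45, 11:15-11:45.
Lengths: 2 h 30 min + 30 min + 30 min = 3 h 30 min.

3 h 30 min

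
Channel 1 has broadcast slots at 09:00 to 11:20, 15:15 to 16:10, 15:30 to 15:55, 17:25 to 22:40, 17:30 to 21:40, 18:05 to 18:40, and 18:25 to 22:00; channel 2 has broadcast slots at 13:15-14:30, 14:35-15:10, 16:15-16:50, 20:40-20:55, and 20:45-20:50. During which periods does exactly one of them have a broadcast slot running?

A, merged: 09:00-11:20, 15:15-16:10, 17:25-22:40.
B, merged: 13:15-14:30, 14:35-15:10, 16:15-16:50, 20:40-20:55.
A but not B: 09:00-11:20, 15:15-16:10, 17:25-20:40, 20:55-22:40.
B but not A: 13:15-14:30, 14:35-15:10, 16:15-16:50.
Combining gives A △ B.

09:00-11:20, 13:15-14:30, 14:35-15:10, 15:15-16:10, 16:15-16:50, 17:25-20:40, 20:55-22:40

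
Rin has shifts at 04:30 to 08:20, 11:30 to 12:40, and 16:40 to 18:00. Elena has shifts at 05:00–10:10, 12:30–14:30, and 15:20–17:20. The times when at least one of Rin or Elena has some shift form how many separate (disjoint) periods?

A ∪ B = 04:30–10:10, 11:30–14:30, 15:20–18:00.
That is 3 disjoint pieces.

3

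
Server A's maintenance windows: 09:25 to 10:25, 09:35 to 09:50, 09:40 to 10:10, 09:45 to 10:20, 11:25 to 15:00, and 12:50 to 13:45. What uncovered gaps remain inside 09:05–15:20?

09:05-09:25, 10:25-11:25, 15:00-15:20

The merged coverage is 09:25-10:25, 11:25-15:00.
Complement within 09:05-15:20: 09:05-09:25, 10:25-11:25, 15:00-15:20.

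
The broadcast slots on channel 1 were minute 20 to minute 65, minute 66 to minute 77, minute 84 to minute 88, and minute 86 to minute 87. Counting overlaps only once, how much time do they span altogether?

60 minutes

Merged: minute 20 to minute 65, minute 66 to minute 77, minute 84 to minute 88.
Lengths: 45 minutes + 11 minutes + 4 minutes = 60 minutes.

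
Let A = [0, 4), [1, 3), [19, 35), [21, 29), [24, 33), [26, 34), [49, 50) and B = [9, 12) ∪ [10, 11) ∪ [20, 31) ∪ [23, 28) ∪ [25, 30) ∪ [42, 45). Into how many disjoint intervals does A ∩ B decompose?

A, merged: [0, 4), [19, 35), [49, 50).
B, merged: [9, 12), [20, 31), [42, 45).
A ∩ B = [20, 31).
That is 1 disjoint piece.

1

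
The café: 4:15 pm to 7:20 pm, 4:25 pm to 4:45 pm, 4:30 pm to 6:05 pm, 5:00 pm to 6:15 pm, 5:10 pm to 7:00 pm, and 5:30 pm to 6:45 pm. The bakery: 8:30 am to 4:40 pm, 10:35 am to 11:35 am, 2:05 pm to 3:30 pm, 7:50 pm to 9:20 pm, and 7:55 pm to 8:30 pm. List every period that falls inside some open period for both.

Merge the first list: 4:15 pm–7:20 pm.
Merge the second list: 8:30 am–4:40 pm, 7:50 pm–9:20 pm.
4:15 pm–7:20 pm overlaps B on 4:15 pm–4:40 pm.

4:15 pm–4:40 pm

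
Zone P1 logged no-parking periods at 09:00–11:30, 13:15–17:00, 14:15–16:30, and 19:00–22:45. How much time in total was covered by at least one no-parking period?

Merged: 09:00–11:30, 13:15–17:00, 19:00–22:45.
Lengths: 2 h 30 min + 3 h 45 min + 3 h 45 min = 10 h.

10 h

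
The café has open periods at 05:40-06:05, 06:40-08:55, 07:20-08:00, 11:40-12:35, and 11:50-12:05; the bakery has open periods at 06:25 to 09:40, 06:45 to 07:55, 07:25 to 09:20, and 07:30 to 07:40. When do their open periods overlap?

06:40-08:55

Merge the first list: 05:40-06:05, 06:40-08:55, 11:40-12:35.
Merge the second list: 06:25-09:40.
05:40-06:05 falls entirely outside B.
06:40-08:55 overlaps B on 06:40-08:55.
11:40-12:35 falls entirely outside B.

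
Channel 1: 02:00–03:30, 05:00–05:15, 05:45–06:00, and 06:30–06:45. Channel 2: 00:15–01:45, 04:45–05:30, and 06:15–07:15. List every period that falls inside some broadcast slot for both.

02:00-03:30 falls entirely outside B.
05:00-05:15 overlaps B on 05:00-05:15.
05:45-06:00 falls entirely outside B.
06:30-06:45 overlaps B on 06:30-06:45.

05:00-05:15, 06:30-06:45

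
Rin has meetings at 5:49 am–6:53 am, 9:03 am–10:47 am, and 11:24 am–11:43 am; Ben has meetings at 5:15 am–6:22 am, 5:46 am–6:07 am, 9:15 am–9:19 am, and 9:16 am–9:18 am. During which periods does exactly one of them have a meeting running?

B, merged: 5:15 am–6:22 am, 9:15 am–9:19 am.
Only in the first: 6:22 am–6:53 am, 9:03 am–9:15 am, 9:19 am–10:47 am, 11:24 am–11:43 am.
Only in the second: 5:15 am–5:49 am.
Together these are the periods covered by exactly one.

5:15 am–5:49 am, 6:22 am–6:53 am, 9:03 am–9:15 am, 9:19 am–10:47 am, 11:24 am–11:43 am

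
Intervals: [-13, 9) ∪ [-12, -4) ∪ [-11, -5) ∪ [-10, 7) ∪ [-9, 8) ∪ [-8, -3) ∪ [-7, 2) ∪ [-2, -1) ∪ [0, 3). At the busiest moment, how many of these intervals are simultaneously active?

At -7, 7 of the intervals are simultaneously active.
No point has more.

7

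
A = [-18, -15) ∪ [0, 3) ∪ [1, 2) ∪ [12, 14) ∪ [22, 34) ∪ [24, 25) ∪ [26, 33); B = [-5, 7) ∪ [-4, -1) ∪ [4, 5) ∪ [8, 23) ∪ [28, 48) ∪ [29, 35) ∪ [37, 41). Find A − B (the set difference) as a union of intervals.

First set merges to [-18, -15), [0, 3), [12, 14), [22, 34).
Second set merges to [-5, 7), [8, 23), [28, 48).
[-18, -15): nothing removed.
[0, 3): entirely removed.
[12, 14): entirely removed.
[22, 34) \ B = [23, 28).

[-18, -15) ∪ [23, 28)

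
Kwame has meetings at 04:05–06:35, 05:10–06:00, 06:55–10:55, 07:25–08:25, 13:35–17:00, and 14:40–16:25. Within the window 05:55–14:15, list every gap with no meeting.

06:35–06:55, 10:55–13:35

Covered (merged): 04:05–06:35, 06:55–10:55, 13:35–17:00.
Complement within 05:55–14:15: 06:35–06:55, 10:55–13:35.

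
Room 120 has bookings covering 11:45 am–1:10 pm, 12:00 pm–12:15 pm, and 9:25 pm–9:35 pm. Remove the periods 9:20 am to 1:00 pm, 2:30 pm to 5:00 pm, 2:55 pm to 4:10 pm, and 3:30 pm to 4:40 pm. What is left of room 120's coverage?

A, merged: 11:45 am–1:10 pm, 9:25 pm–9:35 pm.
B, merged: 9:20 am–1:00 pm, 2:30 pm–5:00 pm.
11:45 am–1:10 pm minus B → 1:00 pm–1:10 pm.
9:25 pm–9:35 pm: no B overlap → unchanged.

1:00 pm–1:10 pm, 9:25 pm–9:35 pm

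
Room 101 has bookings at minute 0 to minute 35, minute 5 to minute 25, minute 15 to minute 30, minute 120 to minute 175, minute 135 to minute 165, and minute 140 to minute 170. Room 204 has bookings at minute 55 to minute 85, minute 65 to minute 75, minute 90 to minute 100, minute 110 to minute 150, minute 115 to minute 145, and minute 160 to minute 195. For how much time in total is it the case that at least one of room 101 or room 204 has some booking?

160 minutes

Merge the first list: minute 0 to minute 35, minute 120 to minute 175.
Merge the second list: minute 55 to minute 85, minute 90 to minute 100, minute 110 to minute 150, minute 160 to minute 195.
A ∪ B = minute 0 to minute 35, minute 55 to minute 85, minute 90 to minute 100, minute 110 to minute 195.
Total: 35 minutes + 30 minutes + 10 minutes + 85 minutes = 160 minutes.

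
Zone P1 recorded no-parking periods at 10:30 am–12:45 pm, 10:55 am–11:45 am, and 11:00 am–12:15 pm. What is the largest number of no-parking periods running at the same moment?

3

Walk the sorted start/end points keeping a running depth.
The depth first hits 3 at 11:00 am.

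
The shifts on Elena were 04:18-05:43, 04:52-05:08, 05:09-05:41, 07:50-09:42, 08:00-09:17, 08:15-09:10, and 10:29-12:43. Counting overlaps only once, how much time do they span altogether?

5 h 31 min

Merged: 04:18-05:43, 07:50-09:42, 10:29-12:43.
Lengths: 1 h 25 min + 1 h 52 min + 2 h 14 min = 5 h 31 min.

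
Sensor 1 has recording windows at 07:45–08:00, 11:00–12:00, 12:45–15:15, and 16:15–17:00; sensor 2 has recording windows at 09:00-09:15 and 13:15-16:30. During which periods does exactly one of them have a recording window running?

A \ B = 07:45-08:00, 11:00-12:00, 12:45-13:15, 16:30-17:00.
B \ A = 09:00-09:15, 15:15-16:15.
Union of the two gives the symmetric difference.

07:45-08:00, 09:00-09:15, 11:00-12:00, 12:45-13:15, 15:15-16:15, 16:30-17:00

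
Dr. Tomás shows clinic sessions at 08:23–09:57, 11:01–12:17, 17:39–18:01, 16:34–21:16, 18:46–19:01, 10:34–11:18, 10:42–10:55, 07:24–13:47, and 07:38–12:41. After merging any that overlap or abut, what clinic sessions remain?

Sort by start: 07:24–13:47, 07:38–12:41, 08:23–09:57, 10:34–11:18, 10:42–10:55, 11:01–12:17, 16:34–21:16, 17:39–18:01, 18:46–19:01.
07:38–12:41 overlaps/touches 07:24–13:47 → extend to 07:24–13:47.
08:23–09:57 overlaps/touches 07:24–13:47 → extend to 07:24–13:47.
10:34–11:18 overlaps/touches 07:24–13:47 → extend to 07:24–13:47.
10:42–10:55 overlaps/touches 07:24–13:47 → extend to 07:24–13:47.
11:01–12:17 overlaps/touches 07:24–13:47 → extend to 07:24–13:47.
16:34–21:16 is disjoint → start new block.
17:39–18:01 overlaps/touches 16:34–21:16 → extend to 16:34–21:16.
18:46–19:01 overlaps/touches 16:34–21:16 → extend to 16:34–21:16.

07:24–13:47, 16:34–21:16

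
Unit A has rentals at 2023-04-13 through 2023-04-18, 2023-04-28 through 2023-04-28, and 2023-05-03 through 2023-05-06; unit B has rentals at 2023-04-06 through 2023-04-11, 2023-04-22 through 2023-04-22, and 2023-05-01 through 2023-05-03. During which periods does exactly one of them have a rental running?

A \ B = 2023-04-13 through 2023-04-18, 2023-04-28 through 2023-04-28, 2023-05-04 through 2023-05-06.
B \ A = 2023-04-06 through 2023-04-11, 2023-04-22 through 2023-04-22, 2023-05-01 through 2023-05-02.
Union of the two gives the symmetric difference.

2023-04-06 through 2023-04-11, 2023-04-13 through 2023-04-18, 2023-04-22 through 2023-04-22, 2023-04-28 through 2023-04-28, 2023-05-01 through 2023-05-02, 2023-05-04 through 2023-05-06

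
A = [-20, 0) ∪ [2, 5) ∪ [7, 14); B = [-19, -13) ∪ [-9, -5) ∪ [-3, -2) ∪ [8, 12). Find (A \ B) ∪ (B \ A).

A but not B: [-20, -19), [-13, -9), [-5, -3), [-2, 0), [2, 5), [7, 8), [12, 14).
B but not A: none.
Combining gives A △ B.

[-20, -19) ∪ [-13, -9) ∪ [-5, -3) ∪ [-2, 0) ∪ [2, 5) ∪ [7, 8) ∪ [12, 14)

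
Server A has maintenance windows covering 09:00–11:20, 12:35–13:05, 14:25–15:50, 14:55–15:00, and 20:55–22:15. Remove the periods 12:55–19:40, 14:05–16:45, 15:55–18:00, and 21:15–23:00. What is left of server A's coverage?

09:00-11:20, 12:35-12:55, 20:55-21:15

Merge the first list: 09:00-11:20, 12:35-13:05, 14:25-15:50, 20:55-22:15.
Merge the second list: 12:55-19:40, 21:15-23:00.
09:00-11:20: no B overlap → unchanged.
12:35-13:05 minus B → 12:35-12:55.
14:25-15:50: fully covered by B → removed.
20:55-22:15 minus B → 20:55-21:15.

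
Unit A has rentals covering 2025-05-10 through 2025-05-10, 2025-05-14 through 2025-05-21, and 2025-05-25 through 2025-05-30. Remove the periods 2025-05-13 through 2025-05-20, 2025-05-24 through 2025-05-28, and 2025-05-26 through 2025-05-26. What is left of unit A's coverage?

B, merged: 2025-05-13 through 2025-05-20, 2025-05-24 through 2025-05-28.
2025-05-10 through 2025-05-10: no B overlap → unchanged.
2025-05-14 through 2025-05-21 minus B → 2025-05-21 through 2025-05-21.
2025-05-25 through 2025-05-30 minus B → 2025-05-29 through 2025-05-30.

2025-05-10 through 2025-05-10, 2025-05-21 through 2025-05-21, 2025-05-29 through 2025-05-30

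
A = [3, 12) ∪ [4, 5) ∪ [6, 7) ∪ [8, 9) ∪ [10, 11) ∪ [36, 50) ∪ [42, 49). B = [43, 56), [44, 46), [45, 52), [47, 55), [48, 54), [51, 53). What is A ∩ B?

First set merges to [3, 12), [36, 50).
Second set merges to [43, 56).
[3, 12) meets no B interval.
[36, 50) ∩ B → [43, 50).

[43, 50)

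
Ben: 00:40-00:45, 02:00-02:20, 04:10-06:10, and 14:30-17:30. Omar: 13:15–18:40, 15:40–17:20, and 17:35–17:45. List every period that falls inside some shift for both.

Second set merges to 13:15–18:40.
00:40–00:45: no overlap with the second set.
02:00–02:20: no overlap with the second set.
04:10–06:10: no overlap with the second set.
14:30–17:30 meets the second set on 14:30–17:30.

14:30–17:30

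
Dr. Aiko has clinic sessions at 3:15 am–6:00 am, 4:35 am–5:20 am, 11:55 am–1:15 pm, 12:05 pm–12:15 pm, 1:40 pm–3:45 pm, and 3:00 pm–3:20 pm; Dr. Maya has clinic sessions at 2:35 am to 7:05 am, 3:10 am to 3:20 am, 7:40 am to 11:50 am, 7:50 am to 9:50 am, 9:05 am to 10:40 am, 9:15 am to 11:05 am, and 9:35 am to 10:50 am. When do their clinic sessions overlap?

3:15 am–6:00 am

A, merged: 3:15 am–6:00 am, 11:55 am–1:15 pm, 1:40 pm–3:45 pm.
B, merged: 2:35 am–7:05 am, 7:40 am–11:50 am.
3:15 am–6:00 am overlaps B on 3:15 am–6:00 am.
11:55 am–1:15 pm falls entirely outside B.
1:40 pm–3:45 pm falls entirely outside B.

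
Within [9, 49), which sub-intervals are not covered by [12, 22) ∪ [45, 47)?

[9, 12) ∪ [22, 45) ∪ [47, 49)

After merging, the occupied span is [12, 22), [45, 47).
Uncovered inside [9, 49): [9, 12), [22, 45), [47, 49).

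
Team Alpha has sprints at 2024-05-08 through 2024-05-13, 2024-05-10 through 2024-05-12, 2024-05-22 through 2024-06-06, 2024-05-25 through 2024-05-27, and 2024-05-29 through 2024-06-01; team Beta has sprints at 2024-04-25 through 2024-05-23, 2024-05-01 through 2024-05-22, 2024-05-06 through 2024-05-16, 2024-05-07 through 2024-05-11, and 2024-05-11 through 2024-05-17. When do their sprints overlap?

A, merged: 2024-05-08 through 2024-05-13, 2024-05-22 through 2024-06-06.
B, merged: 2024-04-25 through 2024-05-23.
2024-05-08 through 2024-05-13 overlaps B on 2024-05-08 through 2024-05-13.
2024-05-22 through 2024-06-06 overlaps B on 2024-05-22 through 2024-05-23.

2024-05-08 through 2024-05-13, 2024-05-22 through 2024-05-23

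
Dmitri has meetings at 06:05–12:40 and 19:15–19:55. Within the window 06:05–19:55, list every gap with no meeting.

Covered (merged): 06:05–12:40, 19:15–19:55.
Uncovered inside 06:05–19:55: 12:40–19:15.

12:40–19:15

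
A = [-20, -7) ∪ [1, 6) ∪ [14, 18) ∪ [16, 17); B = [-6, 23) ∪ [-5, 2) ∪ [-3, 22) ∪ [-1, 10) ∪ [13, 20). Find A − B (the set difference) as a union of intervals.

[-20, -7)

A, merged: [-20, -7), [1, 6), [14, 18).
B, merged: [-6, 23).
[-20, -7): nothing removed.
[1, 6): entirely removed.
[14, 18): entirely removed.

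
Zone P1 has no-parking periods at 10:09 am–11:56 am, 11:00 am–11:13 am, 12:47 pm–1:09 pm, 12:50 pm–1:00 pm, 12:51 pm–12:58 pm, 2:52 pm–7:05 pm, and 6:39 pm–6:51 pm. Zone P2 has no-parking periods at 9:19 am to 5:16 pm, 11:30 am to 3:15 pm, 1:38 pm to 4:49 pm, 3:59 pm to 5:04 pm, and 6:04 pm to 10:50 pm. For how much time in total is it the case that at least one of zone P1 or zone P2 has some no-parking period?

First set merges to 10:09 am–11:56 am, 12:47 pm–1:09 pm, 2:52 pm–7:05 pm.
Second set merges to 9:19 am–5:16 pm, 6:04 pm–10:50 pm.
A ∪ B = 9:19 am–10:50 pm.
Total: 13 h 31 min.

13 h 31 min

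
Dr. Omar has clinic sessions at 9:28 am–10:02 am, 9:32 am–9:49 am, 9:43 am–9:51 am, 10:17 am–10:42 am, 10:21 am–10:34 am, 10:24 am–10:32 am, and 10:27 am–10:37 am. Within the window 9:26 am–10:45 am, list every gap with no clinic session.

Covered (merged): 9:28 am–10:02 am, 10:17 am–10:42 am.
Complement within 9:26 am–10:45 am: 9:26 am–9:28 am, 10:02 am–10:17 am, 10:42 am–10:45 am.

9:26 am–9:28 am, 10:02 am–10:17 am, 10:42 am–10:45 am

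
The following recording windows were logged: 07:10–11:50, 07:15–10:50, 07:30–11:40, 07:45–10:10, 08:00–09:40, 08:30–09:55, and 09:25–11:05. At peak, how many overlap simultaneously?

7

At 09:25, 7 of the intervals are simultaneously active.
No point has more.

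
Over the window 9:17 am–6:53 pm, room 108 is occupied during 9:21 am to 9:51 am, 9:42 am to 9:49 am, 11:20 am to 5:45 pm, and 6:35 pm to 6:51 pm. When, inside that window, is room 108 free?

After merging, the occupied span is 9:21 am-9:51 am, 11:20 am-5:45 pm, 6:35 pm-6:51 pm.
Complement within 9:17 am-6:53 pm: 9:17 am-9:21 am, 9:51 am-11:20 am, 5:45 pm-6:35 pm, 6:51 pm-6:53 pm.

9:17 am-9:21 am, 9:51 am-11:20 am, 5:45 pm-6:35 pm, 6:51 pm-6:53 pm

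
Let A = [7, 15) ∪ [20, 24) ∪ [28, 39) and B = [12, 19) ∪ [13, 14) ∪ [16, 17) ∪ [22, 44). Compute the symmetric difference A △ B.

Merge the second list: [12, 19), [22, 44).
A but not B: [7, 12), [20, 22).
B but not A: [15, 19), [24, 28), [39, 44).
Combining gives A △ B.

[7, 12) ∪ [15, 19) ∪ [20, 22) ∪ [24, 28) ∪ [39, 44)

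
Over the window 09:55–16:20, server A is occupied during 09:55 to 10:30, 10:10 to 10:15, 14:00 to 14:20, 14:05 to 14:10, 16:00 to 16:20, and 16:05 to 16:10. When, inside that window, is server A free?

The merged coverage is 09:55–10:30, 14:00–14:20, 16:00–16:20.
Gaps within 09:55–16:20: 10:30–14:00, 14:20–16:00.

10:30–14:00, 14:20–16:00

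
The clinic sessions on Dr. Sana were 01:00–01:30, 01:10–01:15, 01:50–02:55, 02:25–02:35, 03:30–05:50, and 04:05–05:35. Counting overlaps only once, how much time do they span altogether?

3 h 55 min

Merged: 01:00–01:30, 01:50–02:55, 03:30–05:50.
Lengths: 30 min + 1 h 5 min + 2 h 20 min = 3 h 55 min.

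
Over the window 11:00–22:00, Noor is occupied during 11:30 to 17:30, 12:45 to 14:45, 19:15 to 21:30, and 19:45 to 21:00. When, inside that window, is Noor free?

11:00–11:30, 17:30–19:15, 21:30–22:00

Covered (merged): 11:30–17:30, 19:15–21:30.
Gaps within 11:00–22:00: 11:00–11:30, 17:30–19:15, 21:30–22:00.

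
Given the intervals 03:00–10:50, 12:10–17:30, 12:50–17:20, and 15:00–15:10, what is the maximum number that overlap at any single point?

Walk the sorted start/end points keeping a running depth.
The depth first hits 3 at 15:00.

3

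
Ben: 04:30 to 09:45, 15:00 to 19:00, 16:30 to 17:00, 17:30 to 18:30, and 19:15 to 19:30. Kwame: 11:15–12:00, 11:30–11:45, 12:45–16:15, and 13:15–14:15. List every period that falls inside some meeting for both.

Merge the first list: 04:30–09:45, 15:00–19:00, 19:15–19:30.
Merge the second list: 11:15–12:00, 12:45–16:15.
04:30–09:45 falls entirely outside B.
15:00–19:00 overlaps B on 15:00–16:15.
19:15–19:30 falls entirely outside B.

15:00–16:15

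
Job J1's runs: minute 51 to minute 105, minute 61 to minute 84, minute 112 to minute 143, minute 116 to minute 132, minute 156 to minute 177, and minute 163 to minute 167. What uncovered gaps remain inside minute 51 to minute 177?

minute 105 to minute 112, minute 143 to minute 156

Covered (merged): minute 51 to minute 105, minute 112 to minute 143, minute 156 to minute 177.
Complement within minute 51 to minute 177: minute 105 to minute 112, minute 143 to minute 156.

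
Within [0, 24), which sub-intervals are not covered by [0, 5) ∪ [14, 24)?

The merged coverage is [0, 5), [14, 24).
Gaps within [0, 24): [5, 14).

[5, 14)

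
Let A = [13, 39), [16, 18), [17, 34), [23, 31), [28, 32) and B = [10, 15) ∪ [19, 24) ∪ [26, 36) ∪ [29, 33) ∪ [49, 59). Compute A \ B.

[15, 19) ∪ [24, 26) ∪ [36, 39)

Merge the first list: [13, 39).
Merge the second list: [10, 15), [19, 24), [26, 36), [49, 59).
[13, 39) with B removed leaves [15, 19), [24, 26), [36, 39).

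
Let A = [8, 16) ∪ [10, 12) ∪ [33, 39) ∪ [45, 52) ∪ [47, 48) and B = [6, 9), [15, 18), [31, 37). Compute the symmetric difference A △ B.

[6, 8) ∪ [9, 15) ∪ [16, 18) ∪ [31, 33) ∪ [37, 39) ∪ [45, 52)

A, merged: [8, 16), [33, 39), [45, 52).
A \ B = [9, 15), [37, 39), [45, 52).
B \ A = [6, 8), [16, 18), [31, 33).
Union of the two gives the symmetric difference.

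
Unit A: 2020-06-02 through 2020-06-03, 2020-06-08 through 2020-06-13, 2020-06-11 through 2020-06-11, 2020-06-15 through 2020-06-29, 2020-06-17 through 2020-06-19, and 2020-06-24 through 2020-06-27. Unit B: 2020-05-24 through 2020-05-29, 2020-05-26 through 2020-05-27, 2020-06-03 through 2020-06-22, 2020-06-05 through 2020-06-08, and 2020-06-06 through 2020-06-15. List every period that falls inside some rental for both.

2020-06-03 through 2020-06-03, 2020-06-08 through 2020-06-13, 2020-06-15 through 2020-06-22

First set merges to 2020-06-02 through 2020-06-03, 2020-06-08 through 2020-06-13, 2020-06-15 through 2020-06-29.
Second set merges to 2020-05-24 through 2020-05-29, 2020-06-03 through 2020-06-22.
2020-06-02 through 2020-06-03 meets the second set on 2020-06-03 through 2020-06-03.
2020-06-08 through 2020-06-13 meets the second set on 2020-06-08 through 2020-06-13.
2020-06-15 through 2020-06-29 meets the second set on 2020-06-15 through 2020-06-22.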